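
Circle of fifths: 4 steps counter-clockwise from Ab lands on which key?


Each counter-clockwise step moves down a perfect 5th (= up a perfect 4th)
From Ab: Ab → Db → F#/Gb → B → E
= E


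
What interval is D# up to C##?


Working:
Letter names: D → C spans 7 letter names → a 7th
Semitones: D# → C## = 11 half-steps
A 7th of 11 semitones is a major 7th
= major 7th


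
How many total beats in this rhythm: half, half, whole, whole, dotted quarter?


Beat values:
  half = 2 beats
  half = 2 beats
  whole = 4 beats
  whole = 4 beats
  dotted quarter = 1.5 beats
Sum = 2 + 2 + 4 + 4 + 1.5
= 13.5 beats


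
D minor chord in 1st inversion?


Solution.
Root position: D F A
1st inversion: move root up an octave
Bass note: F
Notes (bottom to top) = F A D


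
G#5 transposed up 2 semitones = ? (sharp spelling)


G#5: chromatic position 8 in octave 5 → absolute = 5×12 + 8 = 68
Transpose up 2: 68 + 2 = 70
70 = 5×12 + 10 → A# in octave 5
Result = A#5


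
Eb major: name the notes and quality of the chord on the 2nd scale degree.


Step by step:
Eb major scale: Eb F G Ab Bb C D
Diatonic triad on degree 2 stacks scale notes 2, 4, 6: F Ab C
F→Ab = 3 semitones; F→C = 7 semitones → minor triad
= F Ab C (minor)


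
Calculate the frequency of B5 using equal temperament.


Step by step:
f = 440 × 2^(n/12) where n = semitones from A4
B5: 14 semitones from A4
f = 440 × 2^(14/12)
f = 987.77 Hz


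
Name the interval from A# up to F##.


Letter names: A → F spans 6 letter names → a 6th
Semitones: A# → F## = 9 half-steps
A 6th of 9 semitones is a major 6th
= major 6th


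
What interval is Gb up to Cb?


Solution.
Letter names: G → C spans 4 letter names → a 4th
Semitones: Gb → Cb = 5 half-steps
A 4th of 5 semitones is a perfect 4th
= perfect 4th


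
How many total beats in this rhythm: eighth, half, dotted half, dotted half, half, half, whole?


Reasoning:
Beat values:
  eighth = 0.5 beats
  half = 2 beats
  dotted half = 3 beats
  dotted half = 3 beats
  half = 2 beats
  half = 2 beats
  whole = 4 beats
Sum = 0.5 + 2 + 3 + 3 + 2 + 2 + 4
= 16.5 beats


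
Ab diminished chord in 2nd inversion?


Reasoning:
Root position: Ab Cb Ebb
2nd inversion: move root and 3rd up an octave
Bass note: Ebb
Notes (bottom to top) = Ebb Ab Cb


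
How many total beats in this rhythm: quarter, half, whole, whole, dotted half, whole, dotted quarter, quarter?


Let's work it out.
Beat values:
  quarter = 1 beat
  half = 2 beats
  whole = 4 beats
  whole = 4 beats
  dotted half = 3 beats
  whole = 4 beats
  dotted quarter = 1.5 beats
  quarter = 1 beat
Sum = 1 + 2 + 4 + 4 + 3 + 4 + 1.5 + 1
= 20.5 beats


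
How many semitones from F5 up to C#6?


Working:
Absolute semitone position = octave×12 + chromatic position
F5: 5×12 + 5 = 65
C#6: 6×12 + 1 = 73
Difference = 73 - 65 = 8
= 8 semitones


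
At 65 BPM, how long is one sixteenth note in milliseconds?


One quarter-note beat = 60000 / BPM = 60000 / 65 ms
Sixteenth note = 1/4 × quarter note
Duration = 1/4 × 60000 / 65 = 15000 / 65
= 230.8 ms


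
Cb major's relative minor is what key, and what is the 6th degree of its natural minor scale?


Solution.
The relative minor shares the major's key signature and starts on its 6th degree
6th degree = a major 6th above the tonic; a major 6th above Cb is Ab
→ relative minor of Cb major is Ab minor
Ab natural minor scale: Ab Bb Cb Db Eb Fb Gb
= Ab minor; 6th degree = Fb


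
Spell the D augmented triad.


Solution.
Augmented triad = root + major 3rd (4 semitones) + augmented 5th (8 semitones)
A triad on D stacks thirds, so the chord tones use letter names D-F-A
Root: D
Major 3rd above D: F#
Augmented 5th above D: A#
Chord = D F# A#


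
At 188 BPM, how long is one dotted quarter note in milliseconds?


Working:
One quarter-note beat = 60000 / BPM = 60000 / 188 ms
Dotted quarter note = 3/2 × quarter note
Duration = 3/2 × 60000 / 188 = 90000 / 188
= 478.7 ms


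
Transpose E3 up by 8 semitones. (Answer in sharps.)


E3: chromatic position 4 in octave 3 → absolute = 3×12 + 4 = 40
Transpose up 8: 40 + 8 = 48
48 = 4×12 + 0 → C in octave 4
Result = C4


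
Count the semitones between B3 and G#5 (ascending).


Let's work it out.
Absolute semitone position = octave×12 + chromatic position
B3: 3×12 + 11 = 47
G#5: 5×12 + 8 = 68
Difference = 68 - 47 = 21
= 21 semitones


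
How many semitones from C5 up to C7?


Absolute semitone position = octave×12 + chromatic position
C5: 5×12 + 0 = 60
C7: 7×12 + 0 = 84
Difference = 84 - 60 = 24
= 24 semitones


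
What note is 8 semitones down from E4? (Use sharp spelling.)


E4: chromatic position 4 in octave 4 → absolute = 4×12 + 4 = 52
Transpose down 8: 52 - 8 = 44
44 = 3×12 + 8 → G# in octave 3
Result = G#3


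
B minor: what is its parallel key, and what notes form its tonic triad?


Solution.
Parallel keys share the same tonic but differ in mode
B minor → parallel is B major
Tonic triad of B major = B D# F#
= B major; triad = B D# F#


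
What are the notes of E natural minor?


Let's work it out.
Natural minor scale pattern: W-H-W-W-H-W-W (2-1-2-2-1-2-2 semitones)
Starting from E:
  E + 2 semitones → F#
  F# + 1 semitone → G
  G + 2 semitones → A
  A + 2 semitones → B
  B + 1 semitone → C
  C + 2 semitones → D
  D + 2 semitones → E
Scale = E F# G A B C D


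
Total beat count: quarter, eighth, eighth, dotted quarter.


Beat values:
  quarter = 1 beat
  eighth = 0.5 beats
  eighth = 0.5 beats
  dotted quarter = 1.5 beats
Sum = 1 + 0.5 + 0.5 + 1.5
= 3.5 beats


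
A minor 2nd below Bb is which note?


A 2nd spans 2 letter names, so from B we land on A
A minor 2nd = 1 semitone below Bb
Spell A at that pitch: A
= A


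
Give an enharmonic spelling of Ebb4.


Enharmonic notes sound the same pitch but are spelled with different letter names
Ebb and D name the same pitch class
= D4


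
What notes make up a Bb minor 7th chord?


Minor 7th chord = root + minor 3rd + perfect 5th + minor 7th
Seventh chords stack in thirds, so the letter names are B-D-F-A
Root: Bb
Minor 3rd above Bb: Db
Perfect 5th above Bb: F
Minor 7th above Bb: Ab
Chord = Bb Db F Ab


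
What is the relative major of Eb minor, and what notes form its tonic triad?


Let's work it out.
The relative major shares the key signature and is a minor 3rd above the minor tonic
A minor 3rd above Eb is Gb
→ relative major of Eb minor is Gb major
Tonic triad of Gb major = root + major 3rd + perfect 5th = Gb Bb Db
= Gb major; triad = Gb Bb Db


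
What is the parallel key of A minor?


Working:
Parallel keys share the same tonic but differ in mode
A minor → parallel is A major
= A major


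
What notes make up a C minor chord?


Minor triad = root + minor 3rd (3 semitones) + perfect 5th (7 semitones)
A triad on C stacks thirds, so the chord tones use letter names C-E-G
Root: C
Minor 3rd above C: Eb
Perfect 5th above C: G
Chord = C Eb G


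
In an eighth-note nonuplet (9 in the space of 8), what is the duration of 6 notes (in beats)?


Step by step:
Nonuplet: 9 notes occupy the space of 8 eighth notes
Space = 8 × 1/2 = 4 beats
Each nonuplet note = 4 / 9 = 4/9 beats
6 notes = 6 × 4/9 = 8/3
= 8/3 beats


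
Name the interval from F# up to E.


Letter names: F → E spans 7 letter names → a 7th
Semitones: F# → E = 10 half-steps
A 7th of 10 semitones is a minor 7th
= minor 7th


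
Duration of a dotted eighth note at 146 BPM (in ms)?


Step by step:
One quarter-note beat = 60000 / BPM = 60000 / 146 ms
Dotted eighth note = 3/4 × quarter note
Duration = 3/4 × 60000 / 146 = 45000 / 146
= 308.2 ms


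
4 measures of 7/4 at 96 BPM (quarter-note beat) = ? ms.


Let's work it out.
Quarter-note beat duration = 60000 / 96 ms
Beats per measure (7/4) = 7
One measure = 7 × 60000 / 96 = 420000 / 96 ms
4 measures = 4 × 420000 / 96 = 1680000 / 96
= 17500.0 ms


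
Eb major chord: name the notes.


Working:
Major triad = root + major 3rd (4 semitones) + perfect 5th (7 semitones)
A triad on Eb stacks thirds, so the chord tones use letter names E-G-B
Root: Eb
Major 3rd above Eb: G
Perfect 5th above Eb: Bb
Chord = Eb G Bb


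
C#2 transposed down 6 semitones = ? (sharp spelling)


C#2: chromatic position 1 in octave 2 → absolute = 2×12 + 1 = 25
Transpose down 6: 25 - 6 = 19
19 = 1×12 + 7 → G in octave 1
Result = G1


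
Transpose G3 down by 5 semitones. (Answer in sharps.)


Working:
G3: chromatic position 7 in octave 3 → absolute = 3×12 + 7 = 43
Transpose down 5: 43 - 5 = 38
38 = 3×12 + 2 → D in octave 3
Result = D3


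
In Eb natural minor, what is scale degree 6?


Let's work it out.
Natural minor scale pattern: W-H-W-W-H-W-W (2-1-2-2-1-2-2 semitones)
Starting from Eb:
  Eb + 2 semitones → F
  F + 1 semitone → Gb
  Gb + 2 semitones → Ab
  Ab + 2 semitones → Bb
  Bb + 1 semitone → Cb
  Cb + 2 semitones → Db
  Db + 2 semitones → Eb
Scale: Eb F Gb Ab Bb Cb Db
Degree 6 = Cb


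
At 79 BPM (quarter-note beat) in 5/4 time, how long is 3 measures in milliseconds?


Solution.
Quarter-note beat duration = 60000 / 79 ms
Beats per measure (5/4) = 5
One measure = 5 × 60000 / 79 = 300000 / 79 ms
3 measures = 3 × 300000 / 79 = 900000 / 79
= 11392.4 ms


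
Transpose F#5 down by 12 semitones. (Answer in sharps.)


Reasoning:
F#5: chromatic position 6 in octave 5 → absolute = 5×12 + 6 = 66
Transpose down 12: 66 - 12 = 54
54 = 4×12 + 6 → F# in octave 4
Result = F#4


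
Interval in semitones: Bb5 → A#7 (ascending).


Reasoning:
Absolute semitone position = octave×12 + chromatic position
Bb5: 5×12 + 10 = 70
A#7: 7×12 + 10 = 94
Difference = 94 - 70 = 24
= 24 semitones


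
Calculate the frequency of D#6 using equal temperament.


Solution.
f = 440 × 2^(n/12) where n = semitones from A4
D#6: 18 semitones from A4
f = 440 × 2^(18/12)
f = 1244.51 Hz


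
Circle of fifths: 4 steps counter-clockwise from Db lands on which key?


Let's work it out.
Each counter-clockwise step moves down a perfect 5th (= up a perfect 4th)
From Db: Db → F#/Gb → B → E → A
= A


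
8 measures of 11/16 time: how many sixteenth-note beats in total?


Time signature 11/16: the bottom number 16 means the sixteenth note gets one count
The top number 11 means 11 sixteenth-note beats per measure
Total = 11 × 8 measures
= 88 sixteenth-note beats


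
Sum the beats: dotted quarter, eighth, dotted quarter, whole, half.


Working:
Beat values:
  dotted quarter = 1.5 beats
  eighth = 0.5 beats
  dotted quarter = 1.5 beats
  whole = 4 beats
  half = 2 beats
Sum = 1.5 + 0.5 + 1.5 + 4 + 2
= 9.5 beats


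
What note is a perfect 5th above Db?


Working:
A 5th spans 5 letter names, so from D we land on A
A perfect 5th = 7 semitones above Db
Spell A at that pitch: Ab
= Ab


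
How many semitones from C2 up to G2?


Let's work it out.
Absolute semitone position = octave×12 + chromatic position
C2: 2×12 + 0 = 24
G2: 2×12 + 7 = 31
Difference = 31 - 24 = 7
= 7 semitones


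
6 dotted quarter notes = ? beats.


Step by step:
Base quarter note = 1 beat
Dot 1 adds half the previous value: +1/2
One dotted quarter = 1 + 1/2 = 3/2
6 of them = 6 × 3/2 = 9
= 9 beats


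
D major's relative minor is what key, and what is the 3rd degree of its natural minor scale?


Let's work it out.
The relative minor shares the major's key signature and starts on its 6th degree
6th degree = a major 6th above the tonic; a major 6th above D is B
→ relative minor of D major is B minor
B natural minor scale: B C# D E F# G A
= B minor; 3rd degree = D


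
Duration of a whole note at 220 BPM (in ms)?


Solution.
One quarter-note beat = 60000 / BPM = 60000 / 220 ms
Whole note = 4 × quarter note
Duration = 4 × 60000 / 220 = 240000 / 220
= 1090.9 ms


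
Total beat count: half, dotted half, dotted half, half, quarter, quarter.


Reasoning:
Beat values:
  half = 2 beats
  dotted half = 3 beats
  dotted half = 3 beats
  half = 2 beats
  quarter = 1 beat
  quarter = 1 beat
Sum = 2 + 3 + 3 + 2 + 1 + 1
= 12 beats


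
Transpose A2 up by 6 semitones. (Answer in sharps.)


A2: chromatic position 9 in octave 2 → absolute = 2×12 + 9 = 33
Transpose up 6: 33 + 6 = 39
39 = 3×12 + 3 → D# in octave 3
Result = D#3


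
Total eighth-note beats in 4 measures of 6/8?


Let's work it out.
Time signature 6/8: the bottom number 8 means the eighth note gets one count
The top number 6 means 6 eighth-note beats per measure
Total = 6 × 4 measures
= 24 eighth-note beats


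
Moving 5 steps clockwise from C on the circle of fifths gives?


Step by step:
Each clockwise step on the circle of fifths moves up a perfect 5th
From C: C → G → D → A → E → B
= B


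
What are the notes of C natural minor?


Solution.
Natural minor scale pattern: W-H-W-W-H-W-W (2-1-2-2-1-2-2 semitones)
Starting from C:
  C + 2 semitones → D
  D + 1 semitone → Eb
  Eb + 2 semitones → F
  F + 2 semitones → G
  G + 1 semitone → Ab
  Ab + 2 semitones → Bb
  Bb + 2 semitones → C
Scale = C D Eb F G Ab Bb


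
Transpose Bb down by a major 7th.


Working:
major 7th: 7 letter names, 11 semitones
Letter: B - 6 → C
Pitch: Bb - 11 semitones, spelled as a C → Cb
= Cb


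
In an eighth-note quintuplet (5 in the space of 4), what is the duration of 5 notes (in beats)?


Quintuplet: 5 notes occupy the space of 4 eighth notes
Space = 4 × 1/2 = 2 beats
Each quintuplet note = 2 / 5 = 2/5 beats
5 notes = 5 × 2/5 = 2
= 2 beats


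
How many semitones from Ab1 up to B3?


Let's work it out.
Absolute semitone position = octave×12 + chromatic position
Ab1: 1×12 + 8 = 20
B3: 3×12 + 11 = 47
Difference = 47 - 20 = 27
= 27 semitones


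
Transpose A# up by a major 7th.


major 7th: 7 letter names, 11 semitones
Letter: A + 6 → G
Pitch: A# + 11 semitones, spelled as a G → G##
= G##


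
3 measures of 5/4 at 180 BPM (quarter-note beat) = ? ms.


Quarter-note beat duration = 60000 / 180 ms
Beats per measure (5/4) = 5
One measure = 5 × 60000 / 180 = 300000 / 180 ms
3 measures = 3 × 300000 / 180 = 900000 / 180
= 5000.0 ms


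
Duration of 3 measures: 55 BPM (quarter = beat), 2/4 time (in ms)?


Working:
Quarter-note beat duration = 60000 / 55 ms
Beats per measure (2/4) = 2
One measure = 2 × 60000 / 55 = 120000 / 55 ms
3 measures = 3 × 120000 / 55 = 360000 / 55
= 6545.5 ms


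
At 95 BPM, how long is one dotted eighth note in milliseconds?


Solution.
One quarter-note beat = 60000 / BPM = 60000 / 95 ms
Dotted eighth note = 3/4 × quarter note
Duration = 3/4 × 60000 / 95 = 45000 / 95
= 473.7 ms


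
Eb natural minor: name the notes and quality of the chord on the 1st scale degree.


Let's work it out.
Eb natural minor scale: Eb F Gb Ab Bb Cb Db
Diatonic triad on degree 1 stacks scale notes 1, 3, 5: Eb Gb Bb
Eb→Gb = 3 semitones; Eb→Bb = 7 semitones → minor triad
= Eb Gb Bb (minor)


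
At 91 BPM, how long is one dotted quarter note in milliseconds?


Step by step:
One quarter-note beat = 60000 / BPM = 60000 / 91 ms
Dotted quarter note = 3/2 × quarter note
Duration = 3/2 × 60000 / 91 = 90000 / 91
= 989.0 ms


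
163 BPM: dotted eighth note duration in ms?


One quarter-note beat = 60000 / BPM = 60000 / 163 ms
Dotted eighth note = 3/4 × quarter note
Duration = 3/4 × 60000 / 163 = 45000 / 163
= 276.1 ms


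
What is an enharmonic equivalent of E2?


Solution.
Enharmonic notes sound the same pitch but are spelled with different letter names
E and D## name the same pitch class
= D##2


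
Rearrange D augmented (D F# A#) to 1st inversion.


Step by step:
Root position: D F# A#
1st inversion: move root up an octave
Bass note: F#
Notes (bottom to top) = F# A# D


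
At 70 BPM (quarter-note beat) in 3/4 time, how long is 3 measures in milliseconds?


Let's work it out.
Quarter-note beat duration = 60000 / 70 ms
Beats per measure (3/4) = 3
One measure = 3 × 60000 / 70 = 180000 / 70 ms
3 measures = 3 × 180000 / 70 = 540000 / 70
= 7714.3 ms


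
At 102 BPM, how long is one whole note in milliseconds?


One quarter-note beat = 60000 / BPM = 60000 / 102 ms
Whole note = 4 × quarter note
Duration = 4 × 60000 / 102 = 240000 / 102
= 2352.9 ms


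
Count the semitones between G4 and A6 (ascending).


Working:
Absolute semitone position = octave×12 + chromatic position
G4: 4×12 + 7 = 55
A6: 6×12 + 9 = 81
Difference = 81 - 55 = 26
= 26 semitones


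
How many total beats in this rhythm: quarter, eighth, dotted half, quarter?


Beat values:
  quarter = 1 beat
  eighth = 0.5 beats
  dotted half = 3 beats
  quarter = 1 beat
Sum = 1 + 0.5 + 3 + 1
= 5.5 beats


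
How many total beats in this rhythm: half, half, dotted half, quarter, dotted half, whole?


Beat values:
  half = 2 beats
  half = 2 beats
  dotted half = 3 beats
  quarter = 1 beat
  dotted half = 3 beats
  whole = 4 beats
Sum = 2 + 2 + 3 + 1 + 3 + 4
= 15 beats


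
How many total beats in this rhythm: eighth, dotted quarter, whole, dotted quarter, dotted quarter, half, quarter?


Beat values:
  eighth = 0.5 beats
  dotted quarter = 1.5 beats
  whole = 4 beats
  dotted quarter = 1.5 beats
  dotted quarter = 1.5 beats
  half = 2 beats
  quarter = 1 beat
Sum = 0.5 + 1.5 + 4 + 1.5 + 1.5 + 2 + 1
= 12 beats


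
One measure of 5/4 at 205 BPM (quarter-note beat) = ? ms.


Quarter-note beat duration = 60000 / 205 ms
Beats per measure (5/4) = 5
One measure = 5 × 60000 / 205 = 300000 / 205 ms
= 1463.4 ms


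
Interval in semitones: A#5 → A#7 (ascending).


Absolute semitone position = octave×12 + chromatic position
A#5: 5×12 + 10 = 70
A#7: 7×12 + 10 = 94
Difference = 94 - 70 = 24
= 24 semitones


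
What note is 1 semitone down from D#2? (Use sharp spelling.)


Solution.
D#2: chromatic position 3 in octave 2 → absolute = 2×12 + 3 = 27
Transpose down 1: 27 - 1 = 26
26 = 2×12 + 2 → D in octave 2
Result = D2


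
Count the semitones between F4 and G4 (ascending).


Working:
Absolute semitone position = octave×12 + chromatic position
F4: 4×12 + 5 = 53
G4: 4×12 + 7 = 55
Difference = 55 - 53 = 2
= 2 semitones


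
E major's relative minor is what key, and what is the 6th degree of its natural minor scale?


Solution.
The relative minor shares the major's key signature and starts on its 6th degree
6th degree = a major 6th above the tonic; a major 6th above E is C#
→ relative minor of E major is C# minor
C# natural minor scale: C# D# E F# G# A B
= C# minor; 6th degree = A


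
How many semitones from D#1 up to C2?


Absolute semitone position = octave×12 + chromatic position
D#1: 1×12 + 3 = 15
C2: 2×12 + 0 = 24
Difference = 24 - 15 = 9
= 9 semitones


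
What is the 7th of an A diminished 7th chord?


Let's work it out.
Diminished 7th chord = root + minor 3rd + diminished 5th + diminished 7th
Seventh chords stack in thirds, so the letter names are A-C-E-G
Root: A
Minor 3rd above A: C
Diminished 5th above A: Eb
Diminished 7th above A: Gb
The 7th = Gb


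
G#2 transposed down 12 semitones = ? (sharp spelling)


Let's work it out.
G#2: chromatic position 8 in octave 2 → absolute = 2×12 + 8 = 32
Transpose down 12: 32 - 12 = 20
20 = 1×12 + 8 → G# in octave 1
Result = G#1


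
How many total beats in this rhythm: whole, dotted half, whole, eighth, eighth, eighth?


Reasoning:
Beat values:
  whole = 4 beats
  dotted half = 3 beats
  whole = 4 beats
  eighth = 0.5 beats
  eighth = 0.5 beats
  eighth = 0.5 beats
Sum = 4 + 3 + 4 + 0.5 + 0.5 + 0.5
= 12.5 beats


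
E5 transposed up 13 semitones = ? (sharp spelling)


Let's work it out.
E5: chromatic position 4 in octave 5 → absolute = 5×12 + 4 = 64
Transpose up 13: 64 + 13 = 77
77 = 6×12 + 5 → F in octave 6
Result = F6


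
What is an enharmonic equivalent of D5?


Enharmonic notes sound the same pitch but are spelled with different letter names
D and C## name the same pitch class
= C##5


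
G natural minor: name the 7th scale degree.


Natural minor scale pattern: W-H-W-W-H-W-W (2-1-2-2-1-2-2 semitones)
Starting from G:
  G + 2 semitones → A
  A + 1 semitone → Bb
  Bb + 2 semitones → C
  C + 2 semitones → D
  D + 1 semitone → Eb
  Eb + 2 semitones → F
  F + 2 semitones → G
Scale: G A Bb C D Eb F
Degree 7 = F


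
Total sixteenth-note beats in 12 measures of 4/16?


Step by step:
Time signature 4/16: the bottom number 16 means the sixteenth note gets one count
The top number 4 means 4 sixteenth-note beats per measure
Total = 4 × 12 measures
= 48 sixteenth-note beats


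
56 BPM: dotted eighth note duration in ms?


Step by step:
One quarter-note beat = 60000 / BPM = 60000 / 56 ms
Dotted eighth note = 3/4 × quarter note
Duration = 3/4 × 60000 / 56 = 45000 / 56
= 803.6 ms


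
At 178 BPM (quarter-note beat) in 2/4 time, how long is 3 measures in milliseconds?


Solution.
Quarter-note beat duration = 60000 / 178 ms
Beats per measure (2/4) = 2
One measure = 2 × 60000 / 178 = 120000 / 178 ms
3 measures = 3 × 120000 / 178 = 360000 / 178
= 2022.5 ms


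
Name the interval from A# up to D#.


Step by step:
Letter names: A → D spans 4 letter names → a 4th
Semitones: A# → D# = 5 half-steps
A 4th of 5 semitones is a perfect 4th
= perfect 4th


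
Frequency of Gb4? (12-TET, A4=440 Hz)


Working:
f = 440 × 2^(n/12) where n = semitones from A4
Gb4: -3 semitones from A4
f = 440 × 2^(-3/12)
f = 369.99 Hz


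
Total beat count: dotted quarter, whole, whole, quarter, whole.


Reasoning:
Beat values:
  dotted quarter = 1.5 beats
  whole = 4 beats
  whole = 4 beats
  quarter = 1 beat
  whole = 4 beats
Sum = 1.5 + 4 + 4 + 1 + 4
= 14.5 beats


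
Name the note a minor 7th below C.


Reasoning:
A 7th spans 7 letter names, so from C we land on D
A minor 7th = 10 semitones below C
Spell D at that pitch: D
= D


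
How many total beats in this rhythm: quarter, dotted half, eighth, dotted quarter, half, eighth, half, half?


Working:
Beat values:
  quarter = 1 beat
  dotted half = 3 beats
  eighth = 0.5 beats
  dotted quarter = 1.5 beats
  half = 2 beats
  eighth = 0.5 beats
  half = 2 beats
  half = 2 beats
Sum = 1 + 3 + 0.5 + 1.5 + 2 + 0.5 + 2 + 2
= 12.5 beats


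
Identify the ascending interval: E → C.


Letter names: E → C spans 6 letter names → a 6th
Semitones: E → C = 8 half-steps
A 6th of 8 semitones is a minor 6th
= minor 6th


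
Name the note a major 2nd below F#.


Reasoning:
A 2nd spans 2 letter names, so from F we land on E
A major 2nd = 2 semitones below F#
Spell E at that pitch: E
= E


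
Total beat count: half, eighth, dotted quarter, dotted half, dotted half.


Solution.
Beat values:
  half = 2 beats
  eighth = 0.5 beats
  dotted quarter = 1.5 beats
  dotted half = 3 beats
  dotted half = 3 beats
Sum = 2 + 0.5 + 1.5 + 3 + 3
= 10 beats


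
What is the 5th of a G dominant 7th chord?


Solution.
Dominant 7th chord = root + major 3rd + perfect 5th + minor 7th
Seventh chords stack in thirds, so the letter names are G-B-D-F
Root: G
Major 3rd above G: B
Perfect 5th above G: D
Minor 7th above G: F
The 5th = D


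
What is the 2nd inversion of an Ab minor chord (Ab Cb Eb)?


Root position: Ab Cb Eb
2nd inversion: move root and 3rd up an octave
Bass note: Eb
Notes (bottom to top) = Eb Ab Cb


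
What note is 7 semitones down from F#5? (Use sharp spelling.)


Step by step:
F#5: chromatic position 6 in octave 5 → absolute = 5×12 + 6 = 66
Transpose down 7: 66 - 7 = 59
59 = 4×12 + 11 → B in octave 4
Result = B4


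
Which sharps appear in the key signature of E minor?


Solution.
Sharp minor keys follow the circle of fifths: A(0), E(1), B(2), F#(3), C#(4), G#(5), D#(6), A#(7)
E minor has 1 sharp
Order of sharps: F# C# G# D# A# E# B# → first 1: F#
= F#


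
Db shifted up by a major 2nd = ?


Reasoning:
major 2nd: 2 letter names, 2 semitones
Letter: D + 1 → E
Pitch: Db + 2 semitones, spelled as an E → Eb
= Eb


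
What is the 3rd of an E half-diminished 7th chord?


Solution.
Half-diminished 7th chord = root + minor 3rd + diminished 5th + minor 7th
Seventh chords stack in thirds, so the letter names are E-G-B-D
Root: E
Minor 3rd above E: G
Diminished 5th above E: Bb
Minor 7th above E: D
The 3rd = G


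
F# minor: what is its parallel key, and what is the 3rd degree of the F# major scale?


Working:
Parallel keys share the same tonic but differ in mode
F# minor → parallel is F# major
F# major scale: F# G# A# B C# D# E#
= F# major; 3rd degree = A#


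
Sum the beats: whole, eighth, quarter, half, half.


Beat values:
  whole = 4 beats
  eighth = 0.5 beats
  quarter = 1 beat
  half = 2 beats
  half = 2 beats
Sum = 4 + 0.5 + 1 + 2 + 2
= 9.5 beats


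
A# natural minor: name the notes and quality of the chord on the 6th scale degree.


Reasoning:
A# natural minor scale: A# B# C# D# E# F# G#
Diatonic triad on degree 6 stacks scale notes 6, 1, 3: F# A# C#
F#→A# = 4 semitones; F#→C# = 7 semitones → major triad
= F# A# C# (major)


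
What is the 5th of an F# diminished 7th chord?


Diminished 7th chord = root + minor 3rd + diminished 5th + diminished 7th
Seventh chords stack in thirds, so the letter names are F-A-C-E
Root: F#
Minor 3rd above F#: A
Diminished 5th above F#: C
Diminished 7th above F#: Eb
The 5th = C


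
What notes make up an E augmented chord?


Augmented triad = root + major 3rd (4 semitones) + augmented 5th (8 semitones)
A triad on E stacks thirds, so the chord tones use letter names E-G-B
Root: E
Major 3rd above E: G#
Augmented 5th above E: B#
Chord = E G# B#


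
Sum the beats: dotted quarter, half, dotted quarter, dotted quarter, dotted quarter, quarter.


Reasoning:
Beat values:
  dotted quarter = 1.5 beats
  half = 2 beats
  dotted quarter = 1.5 beats
  dotted quarter = 1.5 beats
  dotted quarter = 1.5 beats
  quarter = 1 beat
Sum = 1.5 + 2 + 1.5 + 1.5 + 1.5 + 1
= 9 beats


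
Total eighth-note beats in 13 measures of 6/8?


Time signature 6/8: the bottom number 8 means the eighth note gets one count
The top number 6 means 6 eighth-note beats per measure
Total = 6 × 13 measures
= 78 eighth-note beats


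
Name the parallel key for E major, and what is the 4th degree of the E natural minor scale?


Solution.
Parallel keys share the same tonic but differ in mode
E major → parallel is E minor
E natural minor scale: E F# G A B C D
= E minor; 4th degree = A


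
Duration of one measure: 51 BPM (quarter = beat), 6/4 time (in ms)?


Step by step:
Quarter-note beat duration = 60000 / 51 ms
Beats per measure (6/4) = 6
One measure = 6 × 60000 / 51 = 360000 / 51 ms
= 7058.8 ms


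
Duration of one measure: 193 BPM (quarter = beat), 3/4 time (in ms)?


Solution.
Quarter-note beat duration = 60000 / 193 ms
Beats per measure (3/4) = 3
One measure = 3 × 60000 / 193 = 180000 / 193 ms
= 932.6 ms


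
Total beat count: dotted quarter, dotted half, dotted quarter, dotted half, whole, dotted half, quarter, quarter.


Solution.
Beat values:
  dotted quarter = 1.5 beats
  dotted half = 3 beats
  dotted quarter = 1.5 beats
  dotted half = 3 beats
  whole = 4 beats
  dotted half = 3 beats
  quarter = 1 beat
  quarter = 1 beat
Sum = 1.5 + 3 + 1.5 + 3 + 4 + 3 + 1 + 1
= 18 beats


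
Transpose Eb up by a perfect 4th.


Let's work it out.
perfect 4th: 4 letter names, 5 semitones
Letter: E + 3 → A
Pitch: Eb + 5 semitones, spelled as an A → Ab
= Ab


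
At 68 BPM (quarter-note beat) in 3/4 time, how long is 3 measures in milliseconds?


Working:
Quarter-note beat duration = 60000 / 68 ms
Beats per measure (3/4) = 3
One measure = 3 × 60000 / 68 = 180000 / 68 ms
3 measures = 3 × 180000 / 68 = 540000 / 68
= 7941.2 ms


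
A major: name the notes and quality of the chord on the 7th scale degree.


Reasoning:
A major scale: A B C# D E F# G#
Diatonic triad on degree 7 stacks scale notes 7, 2, 4: G# B D
G#→B = 3 semitones; G#→D = 6 semitones → diminished triad
= G# B D (diminished)


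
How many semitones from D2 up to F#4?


Absolute semitone position = octave×12 + chromatic position
D2: 2×12 + 2 = 26
F#4: 4×12 + 6 = 54
Difference = 54 - 26 = 28
= 28 semitones


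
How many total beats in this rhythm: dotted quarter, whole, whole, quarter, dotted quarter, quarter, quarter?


Reasoning:
Beat values:
  dotted quarter = 1.5 beats
  whole = 4 beats
  whole = 4 beats
  quarter = 1 beat
  dotted quarter = 1.5 beats
  quarter = 1 beat
  quarter = 1 beat
Sum = 1.5 + 4 + 4 + 1 + 1.5 + 1 + 1
= 14 beats


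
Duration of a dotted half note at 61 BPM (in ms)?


Reasoning:
One quarter-note beat = 60000 / BPM = 60000 / 61 ms
Dotted half note = 3 × quarter note
Duration = 3 × 60000 / 61 = 180000 / 61
= 2950.8 ms


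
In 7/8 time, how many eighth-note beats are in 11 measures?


Reasoning:
Time signature 7/8: the bottom number 8 means the eighth note gets one count
The top number 7 means 7 eighth-note beats per measure
Total = 7 × 11 measures
= 77 eighth-note beats


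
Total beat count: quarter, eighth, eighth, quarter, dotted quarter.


Let's work it out.
Beat values:
  quarter = 1 beat
  eighth = 0.5 beats
  eighth = 0.5 beats
  quarter = 1 beat
  dotted quarter = 1.5 beats
Sum = 1 + 0.5 + 0.5 + 1 + 1.5
= 4.5 beats


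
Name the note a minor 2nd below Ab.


Solution.
A 2nd spans 2 letter names, so from A we land on G
A minor 2nd = 1 semitone below Ab
Spell G at that pitch: G
= G


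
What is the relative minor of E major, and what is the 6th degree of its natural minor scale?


The relative minor shares the major's key signature and starts on its 6th degree
6th degree = a major 6th above the tonic; a major 6th above E is C#
→ relative minor of E major is C# minor
C# natural minor scale: C# D# E F# G# A B
= C# minor; 6th degree = A


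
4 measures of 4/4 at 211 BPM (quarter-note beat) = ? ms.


Working:
Quarter-note beat duration = 60000 / 211 ms
Beats per measure (4/4) = 4
One measure = 4 × 60000 / 211 = 240000 / 211 ms
4 measures = 4 × 240000 / 211 = 960000 / 211
= 4549.8 ms


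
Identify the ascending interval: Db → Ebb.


Letter names: D → E spans 2 letter names → a 2nd
Semitones: Db → Ebb = 1 half-step
A 2nd of 1 semitone is a minor 2nd
= minor 2nd


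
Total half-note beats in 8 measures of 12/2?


Solution.
Time signature 12/2: the bottom number 2 means the half note gets one count
The top number 12 means 12 half-note beats per measure
Total = 12 × 8 measures
= 96 half-note beats


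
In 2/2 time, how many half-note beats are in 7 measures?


Time signature 2/2: the bottom number 2 means the half note gets one count
The top number 2 means 2 half-note beats per measure
Total = 2 × 7 measures
= 14 half-note beats


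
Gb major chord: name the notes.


Major triad = root + major 3rd (4 semitones) + perfect 5th (7 semitones)
A triad on Gb stacks thirds, so the chord tones use letter names G-B-D
Root: Gb
Major 3rd above Gb: Bb
Perfect 5th above Gb: Db
Chord = Gb Bb Db


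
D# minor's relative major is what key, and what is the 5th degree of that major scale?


Step by step:
The relative major shares the key signature and is a minor 3rd above the minor tonic
A minor 3rd above D# is F#
→ relative major of D# minor is F# major
F# major scale: F# G# A# B C# D# E#
= F# major; 5th degree = C#


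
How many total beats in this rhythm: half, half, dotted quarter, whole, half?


Reasoning:
Beat values:
  half = 2 beats
  half = 2 beats
  dotted quarter = 1.5 beats
  whole = 4 beats
  half = 2 beats
Sum = 2 + 2 + 1.5 + 4 + 2
= 11.5 beats


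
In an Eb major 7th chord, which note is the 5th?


Working:
Major 7th chord = root + major 3rd + perfect 5th + major 7th
Seventh chords stack in thirds, so the letter names are E-G-B-D
Root: Eb
Major 3rd above Eb: G
Perfect 5th above Eb: Bb
Major 7th above Eb: D
The 5th = Bb


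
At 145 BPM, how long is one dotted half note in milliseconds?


Step by step:
One quarter-note beat = 60000 / BPM = 60000 / 145 ms
Dotted half note = 3 × quarter note
Duration = 3 × 60000 / 145 = 180000 / 145
= 1241.4 ms


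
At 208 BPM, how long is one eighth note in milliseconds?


Step by step:
One quarter-note beat = 60000 / BPM = 60000 / 208 ms
Eighth note = 1/2 × quarter note
Duration = 1/2 × 60000 / 208 = 30000 / 208
= 144.2 ms


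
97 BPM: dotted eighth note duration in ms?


One quarter-note beat = 60000 / BPM = 60000 / 97 ms
Dotted eighth note = 3/4 × quarter note
Duration = 3/4 × 60000 / 97 = 45000 / 97
= 463.9 ms


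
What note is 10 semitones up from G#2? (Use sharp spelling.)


G#2: chromatic position 8 in octave 2 → absolute = 2×12 + 8 = 32
Transpose up 10: 32 + 10 = 42
42 = 3×12 + 6 → F# in octave 3
Result = F#3


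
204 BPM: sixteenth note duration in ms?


One quarter-note beat = 60000 / BPM = 60000 / 204 ms
Sixteenth note = 1/4 × quarter note
Duration = 1/4 × 60000 / 204 = 15000 / 204
= 73.5 ms


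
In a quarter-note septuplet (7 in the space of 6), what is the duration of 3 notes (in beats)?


Working:
Septuplet: 7 notes occupy the space of 6 quarter notes
Space = 6 × 1 = 6 beats
Each septuplet note = 6 / 7 = 6/7 beats
3 notes = 3 × 6/7 = 18/7
= 18/7 beats


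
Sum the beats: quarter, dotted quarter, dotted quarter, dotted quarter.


Working:
Beat values:
  quarter = 1 beat
  dotted quarter = 1.5 beats
  dotted quarter = 1.5 beats
  dotted quarter = 1.5 beats
Sum = 1 + 1.5 + 1.5 + 1.5
= 5.5 beats


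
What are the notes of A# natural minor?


Natural minor scale pattern: W-H-W-W-H-W-W (2-1-2-2-1-2-2 semitones)
Starting from A#:
  A# + 2 semitones → B#
  B# + 1 semitone → C#
  C# + 2 semitones → D#
  D# + 2 semitones → E#
  E# + 1 semitone → F#
  F# + 2 semitones → G#
  G# + 2 semitones → A#
Scale = A# B# C# D# E# F# G#


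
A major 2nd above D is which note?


A 2nd spans 2 letter names, so from D we land on E
A major 2nd = 2 semitones above D
Spell E at that pitch: E
= E


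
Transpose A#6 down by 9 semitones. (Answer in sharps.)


Solution.
A#6: chromatic position 10 in octave 6 → absolute = 6×12 + 10 = 82
Transpose down 9: 82 - 9 = 73
73 = 6×12 + 1 → C# in octave 6
Result = C#6


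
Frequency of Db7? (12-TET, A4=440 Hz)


Let's work it out.
f = 440 × 2^(n/12) where n = semitones from A4
Db7: 28 semitones from A4
f = 440 × 2^(28/12)
f = 2217.46 Hz


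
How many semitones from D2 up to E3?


Solution.
Absolute semitone position = octave×12 + chromatic position
D2: 2×12 + 2 = 26
E3: 3×12 + 4 = 40
Difference = 40 - 26 = 14
= 14 semitones


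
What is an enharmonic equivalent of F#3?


Reasoning:
Enharmonic notes sound the same pitch but are spelled with different letter names
F# and Gb name the same pitch class
= Gb3


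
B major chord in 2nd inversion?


Root position: B D# F#
2nd inversion: move root and 3rd up an octave
Bass note: F#
Notes (bottom to top) = F# B D#


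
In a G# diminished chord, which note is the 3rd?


Step by step:
Diminished triad = root + minor 3rd (3 semitones) + diminished 5th (6 semitones)
A triad on G# stacks thirds, so the chord tones use letter names G-B-D
Root: G#
Minor 3rd above G#: B
Diminished 5th above G#: D
The 3rd = B


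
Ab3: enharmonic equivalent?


Enharmonic notes sound the same pitch but are spelled with different letter names
Ab and G# name the same pitch class
= G#3


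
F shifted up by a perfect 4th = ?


perfect 4th: 4 letter names, 5 semitones
Letter: F + 3 → B
Pitch: F + 5 semitones, spelled as a B → Bb
= Bb


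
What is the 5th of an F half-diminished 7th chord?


Solution.
Half-diminished 7th chord = root + minor 3rd + diminished 5th + minor 7th
Seventh chords stack in thirds, so the letter names are F-A-C-E
Root: F
Minor 3rd above F: Ab
Diminished 5th above F: Cb
Minor 7th above F: Eb
The 5th = Cb


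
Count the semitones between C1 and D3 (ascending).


Let's work it out.
Absolute semitone position = octave×12 + chromatic position
C1: 1×12 + 0 = 12
D3: 3×12 + 2 = 38
Difference = 38 - 12 = 26
= 26 semitones


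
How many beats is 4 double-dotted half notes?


Reasoning:
Base half note = 2 beats
Dot 1 adds half the previous value: +1
Dot 2 adds half the previous value: +1/2
One double-dotted half = 2 + 1 + 1/2 = 7/2
4 of them = 4 × 7/2 = 14
= 14 beats


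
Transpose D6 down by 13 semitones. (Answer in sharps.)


Solution.
D6: chromatic position 2 in octave 6 → absolute = 6×12 + 2 = 74
Transpose down 13: 74 - 13 = 61
61 = 5×12 + 1 → C# in octave 5
Result = C#5


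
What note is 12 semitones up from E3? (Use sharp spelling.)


Let's work it out.
E3: chromatic position 4 in octave 3 → absolute = 3×12 + 4 = 40
Transpose up 12: 40 + 12 = 52
52 = 4×12 + 4 → E in octave 4
Result = E4


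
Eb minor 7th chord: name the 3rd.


Let's work it out.
Minor 7th chord = root + minor 3rd + perfect 5th + minor 7th
Seventh chords stack in thirds, so the letter names are E-G-B-D
Root: Eb
Minor 3rd above Eb: Gb
Perfect 5th above Eb: Bb
Minor 7th above Eb: Db
The 3rd = Gb


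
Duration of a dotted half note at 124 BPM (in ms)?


Step by step:
One quarter-note beat = 60000 / BPM = 60000 / 124 ms
Dotted half note = 3 × quarter note
Duration = 3 × 60000 / 124 = 180000 / 124
= 1451.6 ms


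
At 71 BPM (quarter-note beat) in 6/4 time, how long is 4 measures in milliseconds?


Let's work it out.
Quarter-note beat duration = 60000 / 71 ms
Beats per measure (6/4) = 6
One measure = 6 × 60000 / 71 = 360000 / 71 ms
4 measures = 4 × 360000 / 71 = 1440000 / 71
= 20281.7 ms


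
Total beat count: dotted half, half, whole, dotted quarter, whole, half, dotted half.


Step by step:
Beat values:
  dotted half = 3 beats
  half = 2 beats
  whole = 4 beats
  dotted quarter = 1.5 beats
  whole = 4 beats
  half = 2 beats
  dotted half = 3 beats
Sum = 3 + 2 + 4 + 1.5 + 4 + 2 + 3
= 19.5 beats


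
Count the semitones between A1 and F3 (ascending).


Step by step:
Absolute semitone position = octave×12 + chromatic position
A1: 1×12 + 9 = 21
F3: 3×12 + 5 = 41
Difference = 41 - 21 = 20
= 20 semitones


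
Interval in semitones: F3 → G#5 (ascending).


Absolute semitone position = octave×12 + chromatic position
F3: 3×12 + 5 = 41
G#5: 5×12 + 8 = 68
Difference = 68 - 41 = 27
= 27 semitones


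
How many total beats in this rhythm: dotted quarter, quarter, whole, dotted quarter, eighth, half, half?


Working:
Beat values:
  dotted quarter = 1.5 beats
  quarter = 1 beat
  whole = 4 beats
  dotted quarter = 1.5 beats
  eighth = 0.5 beats
  half = 2 beats
  half = 2 beats
Sum = 1.5 + 1 + 4 + 1.5 + 0.5 + 2 + 2
= 12.5 beats


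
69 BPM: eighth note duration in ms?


Working:
One quarter-note beat = 60000 / BPM = 60000 / 69 ms
Eighth note = 1/2 × quarter note
Duration = 1/2 × 60000 / 69 = 30000 / 69
= 434.8 ms


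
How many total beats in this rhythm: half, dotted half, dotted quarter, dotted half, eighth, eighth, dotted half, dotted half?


Working:
Beat values:
  half = 2 beats
  dotted half = 3 beats
  dotted quarter = 1.5 beats
  dotted half = 3 beats
  eighth = 0.5 beats
  eighth = 0.5 beats
  dotted half = 3 beats
  dotted half = 3 beats
Sum = 2 + 3 + 1.5 + 3 + 0.5 + 0.5 + 3 + 3
= 16.5 beats


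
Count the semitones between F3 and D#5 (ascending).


Reasoning:
Absolute semitone position = octave×12 + chromatic position
F3: 3×12 + 5 = 41
D#5: 5×12 + 3 = 63
Difference = 63 - 41 = 22
= 22 semitones


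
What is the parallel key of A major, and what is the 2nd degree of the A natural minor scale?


Let's work it out.
Parallel keys share the same tonic but differ in mode
A major → parallel is A minor
A natural minor scale: A B C D E F G
= A minor; 2nd degree = B
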